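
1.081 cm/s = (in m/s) 1 cm/s = 0.01 m/s, so 1.081 cm/s = 1.081 * 0.01 = 0.01081 m/s. Result: 0.01081 m/s. Final answer: 0.01081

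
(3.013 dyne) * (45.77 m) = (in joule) 1 dyne = 1e-05 N, so 3.013 dyne = 3.013 * 1e-05 = 3.013e-05 N. 45.77 m is already in m. Combine: 3.013e-05 N * 45.77 m = 0.0013790501 J. 0.0013790501 J = 0.0013790501 joule ≈ 0.001379 joule (4 s.f.). Final answer: 0.001379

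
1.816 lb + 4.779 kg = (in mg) 1 lb = 0.45359237 kg, so 1.816 lb = 1.816 * 0.45359237 = 0.82372374 kg. 4.779 kg is already in kg. Sum: 0.82372374 + 4.779 = 5.6027237 kg. 1 mg = 1e-06 kg, so 5.6027237 kg = 5.6027237 / 1e-06 = 5602723.7 mg ≈ 5.603e+06 mg (4 s.f.). Final answer: 5.603e+06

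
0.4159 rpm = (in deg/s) 1 rpm = 0.10471976 rad/s, so 0.4159 rpm = 0.4159 * 0.10471976 = 0.043552946 rad/s. 1 deg/s = 0.017453293 rad/s, so 0.043552946 rad/s = 0.043552946 / 0.017453293 = 2.4954 deg/s ≈ 2.495 deg/s (4 s.f.). Final answer: 2.495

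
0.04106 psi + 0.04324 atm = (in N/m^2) 1 psi = 6894.7573 Pa, so 0.04106 psi = 0.04106 * 6894.7573 = 283.09873 Pa. 1 atm = 101325 Pa, so 0.04324 atm = 0.04324 * 101325 = 4381.293 Pa. Sum: 283.09873 + 4381.293 = 4664.3917 Pa. 4664.3917 Pa = 4664.3917 N/m^2 ≈ 4664 N/m^2 (4 s.f.). Final answer: 4664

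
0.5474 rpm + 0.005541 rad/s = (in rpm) 0.6003. Check: 1 rpm = 0.10471976 rad/s, so 0.5474 rpm = 0.5474 * 0.10471976 = 0.057323594 rad/s. 0.005541 rad/s is already in rad/s. Sum: 0.057323594 + 0.005541 = 0.062864594 rad/s. 1 rpm = 0.10471976 rad/s, so 0.062864594 rad/s = 0.062864594 / 0.10471976 = 0.60031265 rpm ≈ 0.6003 rpm (4 s.f.).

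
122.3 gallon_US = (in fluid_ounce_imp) 1 gallon_US = 0.0037854118 m^3, so 122.3 gallon_US = 122.3 * 0.0037854118 = 0.46295586 m^3. 1 fluid_ounce_imp = 2.8413063e-05 m^3, so 0.46295586 m^3 = 0.46295586 / 2.8413063e-05 = 16293.768 fluid_ounce_imp ≈ 1.629e+04 fluid_ounce_imp (4 s.f.). Final answer: 1.629e+04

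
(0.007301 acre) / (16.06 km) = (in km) 1 acre = 4046.8564 m^2, so 0.007301 acre = 0.007301 * 4046.8564 = 29.546099 m^2. 1 km = 1000 m, so 16.06 km = 16.06 * 1000 = 16060 m. Combine: 29.546099 m^2 / 16060 m = 0.0018397322 m. 1 km = 1000 m, so 0.0018397322 m = 0.0018397322 / 1000 = 1.8397322e-06 km ≈ 1.84e-06 km (4 s.f.). Final answer: 1.84e-06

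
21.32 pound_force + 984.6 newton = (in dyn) 1 pound_force = 4.4482216 N, so 21.32 pound_force = 21.32 * 4.4482216 = 94.836085 N. 984.6 newton = 984.6 N. Sum: 94.836085 + 984.6 = 1079.4361 N. 1 dyn = 1e-05 N, so 1079.4361 N = 1079.4361 / 1e-05 = 1.0794361e+08 dyn ≈ 1.079e+08 dyn (4 s.f.). Final answer: 1.079e+08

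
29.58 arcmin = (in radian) 1 arcmin = 0.00029088821 rad, so 29.58 arcmin = 29.58 * 0.00029088821 = 0.0086044732 rad. 0.0086044732 rad = 0.0086044732 radian ≈ 0.008604 radian (4 s.f.). Final answer: 0.008604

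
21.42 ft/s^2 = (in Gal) 1 ft/s^2 = 0.3048 m/s^2, so 21.42 ft/s^2 = 21.42 * 0.3048 = 6.528816 m/s^2. 1 Gal = 0.01 m/s^2, so 6.528816 m/s^2 = 6.528816 / 0.01 = 652.8816 Gal ≈ 652.9 Gal (4 s.f.). Final answer: 652.9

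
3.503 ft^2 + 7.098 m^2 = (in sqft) 1 ft^2 = 0.09290304 m^2, so 3.503 ft^2 = 3.503 * 0.09290304 = 0.32543935 m^2. 7.098 m^2 is already in m^2. Sum: 0.32543935 + 7.098 = 7.4234393 m^2. 1 sqft = 0.09290304 m^2, so 7.4234393 m^2 = 7.4234393 / 0.09290304 = 79.905236 sqft ≈ 79.91 sqft (4 s.f.). Final answer: 79.91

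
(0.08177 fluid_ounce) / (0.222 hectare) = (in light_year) 1 fluid_ounce = 2.957353e-05 m^3, so 0.08177 fluid_ounce = 0.08177 * 2.957353e-05 = 2.4182275e-06 m^3. 1 hectare = 10000 m^2, so 0.222 hectare = 0.222 * 10000 = 2220 m^2. Combine: 2.4182275e-06 m^3 / 2220 m^2 = 1.0892917e-09 m. 1 light_year = 9.4607305e+15 m, so 1.0892917e-09 m = 1.0892917e-09 / 9.4607305e+15 = 1.1513822e-25 light_year ≈ 1.151e-25 light_year (4 s.f.). Final answer: 1.151e-25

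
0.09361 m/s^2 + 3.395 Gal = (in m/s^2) 0.1276. Check: 0.09361 m/s^2 is already in m/s^2. 1 Gal = 0.01 m/s^2, so 3.395 Gal = 3.395 * 0.01 = 0.03395 m/s^2. Sum: 0.09361 + 0.03395 = 0.12756 m/s^2. Result: 0.12756 m/s^2 ≈ 0.1276 m/s^2 (4 s.f.).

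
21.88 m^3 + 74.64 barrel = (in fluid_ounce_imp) 21.88 m^3 is already in m^3. 1 barrel = 0.15898729 m^3, so 74.64 barrel = 74.64 * 0.15898729 = 11.866812 m^3. Sum: 21.88 + 11.866812 = 33.746812 m^3. 1 fluid_ounce_imp = 2.8413063e-05 m^3, so 33.746812 m^3 = 33.746812 / 2.8413063e-05 = 1187721.7 fluid_ounce_imp ≈ 1.188e+06 fluid_ounce_imp (4 s.f.). Final answer: 1.188e+06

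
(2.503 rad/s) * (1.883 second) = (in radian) 4.713. Check: 2.503 rad/s is already in rad/s. 1.883 second = 1.883 s. Combine: 2.503 rad/s * 1.883 s = 4.713149 rad. 4.713149 rad = 4.713149 radian ≈ 4.713 radian (4 s.f.).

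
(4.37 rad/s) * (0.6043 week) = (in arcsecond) 3.294e+11. Check: 4.37 rad/s is already in rad/s. 1 week = 604800 s, so 0.6043 week = 0.6043 * 604800 = 365480.64 s. Combine: 4.37 rad/s * 365480.64 s = 1597150.4 rad. 1 arcsecond = 4.8481368e-06 rad, so 1597150.4 rad = 1597150.4 / 4.8481368e-06 = 3.2943592e+11 arcsecond ≈ 3.294e+11 arcsecond (4 s.f.).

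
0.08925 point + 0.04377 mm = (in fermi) 1 point = 0.00035277778 m, so 0.08925 point = 0.08925 * 0.00035277778 = 3.1485417e-05 m. 1 mm = 0.001 m, so 0.04377 mm = 0.04377 * 0.001 = 4.377e-05 m. Sum: 3.1485417e-05 + 4.377e-05 = 7.5255417e-05 m. 1 fermi = 1e-15 m, so 7.5255417e-05 m = 7.5255417e-05 / 1e-15 = 7.5255417e+10 fermi ≈ 7.526e+10 fermi (4 s.f.). Final answer: 7.526e+10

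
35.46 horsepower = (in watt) 1 horsepower = 745.69987 W, so 35.46 horsepower = 35.46 * 745.69987 = 26442.517 W. 26442.517 W = 26442.517 watt ≈ 2.644e+04 watt (4 s.f.). Final answer: 2.644e+04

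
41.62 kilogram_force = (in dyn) 1 kilogram_force = 9.80665 N, so 41.62 kilogram_force = 41.62 * 9.80665 = 408.15277 N. 1 dyn = 1e-05 N, so 408.15277 N = 408.15277 / 1e-05 = 40815277 dyn ≈ 4.082e+07 dyn (4 s.f.). Final answer: 4.082e+07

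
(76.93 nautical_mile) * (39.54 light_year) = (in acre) 1.317e+19. Check: 1 nautical_mile = 1852 m, so 76.93 nautical_mile = 76.93 * 1852 = 142474.36 m. 1 light_year = 9.4607305e+15 m, so 39.54 light_year = 39.54 * 9.4607305e+15 = 3.7407728e+17 m. Combine: 142474.36 m * 3.7407728e+17 m = 5.3296421e+22 m^2. 1 acre = 4046.8564 m^2, so 5.3296421e+22 m^2 = 5.3296421e+22 / 4046.8564 = 1.3169833e+19 acre ≈ 1.317e+19 acre (4 s.f.).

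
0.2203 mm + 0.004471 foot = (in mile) 1 mm = 0.001 m, so 0.2203 mm = 0.2203 * 0.001 = 0.0002203 m. 1 foot = 0.3048 m, so 0.004471 foot = 0.004471 * 0.3048 = 0.0013627608 m. Sum: 0.0002203 + 0.0013627608 = 0.0015830608 m. 1 mile = 1609.344 m, so 0.0015830608 m = 0.0015830608 / 1609.344 = 9.8366838e-07 mile ≈ 9.837e-07 mile (4 s.f.). Final answer: 9.837e-07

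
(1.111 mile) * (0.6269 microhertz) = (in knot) 0.002179. Check: 1 mile = 1609.344 m, so 1.111 mile = 1.111 * 1609.344 = 1787.9812 m. 1 microhertz = 1e-06 Hz, so 0.6269 microhertz = 0.6269 * 1e-06 = 6.269e-07 Hz. Combine: 1787.9812 m * 6.269e-07 Hz = 0.0011208854 m/s. 1 knot = 0.51444444 m/s, so 0.0011208854 m/s = 0.0011208854 / 0.51444444 = 0.0021788269 knot ≈ 0.002179 knot (4 s.f.).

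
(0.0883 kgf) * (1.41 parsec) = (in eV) 1 kgf = 9.80665 N, so 0.0883 kgf = 0.0883 * 9.80665 = 0.8659272 N. 1 parsec = 3.0856776e+16 m, so 1.41 parsec = 1.41 * 3.0856776e+16 = 4.3508054e+16 m. Combine: 0.8659272 N * 4.3508054e+16 m = 3.7674807e+16 J. 1 eV = 1.6021766e-19 J, so 3.7674807e+16 J = 3.7674807e+16 / 1.6021766e-19 = 2.3514765e+35 eV ≈ 2.351e+35 eV (4 s.f.). Final answer: 2.351e+35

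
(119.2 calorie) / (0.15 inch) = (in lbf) 1 calorie = 4.184 J, so 119.2 calorie = 119.2 * 4.184 = 498.7328 J. 1 inch = 0.0254 m, so 0.15 inch = 0.15 * 0.0254 = 0.00381 m. Combine: 498.7328 J / 0.00381 m = 130901 N. 1 lbf = 4.4482216 N, so 130901 N = 130901 / 4.4482216 = 29427.715 lbf ≈ 2.943e+04 lbf (4 s.f.). Final answer: 2.943e+04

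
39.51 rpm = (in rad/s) 4.137. Check: 1 rpm = 0.10471976 rad/s, so 39.51 rpm = 39.51 * 0.10471976 = 4.1374775 rad/s. Result: 4.1374775 rad/s ≈ 4.137 rad/s (4 s.f.).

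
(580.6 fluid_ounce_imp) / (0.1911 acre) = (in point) 0.06047. Check: 1 fluid_ounce_imp = 2.8413063e-05 m^3, so 580.6 fluid_ounce_imp = 580.6 * 2.8413063e-05 = 0.016496624 m^3. 1 acre = 4046.8564 m^2, so 0.1911 acre = 0.1911 * 4046.8564 = 773.35426 m^2. Combine: 0.016496624 m^3 / 773.35426 m^2 = 2.1331264e-05 m. 1 point = 0.00035277778 m, so 2.1331264e-05 m = 2.1331264e-05 / 0.00035277778 = 0.060466576 point ≈ 0.06047 point (4 s.f.).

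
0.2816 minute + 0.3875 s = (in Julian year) 5.477e-07. Check: 1 minute = 60 s, so 0.2816 minute = 0.2816 * 60 = 16.896 s. 0.3875 s is already in s. Sum: 16.896 + 0.3875 = 17.2835 s. 1 Julian year = 31557600 s, so 17.2835 s = 17.2835 / 31557600 = 5.4768107e-07 Julian year ≈ 5.477e-07 Julian year (4 s.f.).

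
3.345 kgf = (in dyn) 1 kgf = 9.80665 N, so 3.345 kgf = 3.345 * 9.80665 = 32.803244 N. 1 dyn = 1e-05 N, so 32.803244 N = 32.803244 / 1e-05 = 3280324.4 dyn ≈ 3.28e+06 dyn (4 s.f.). Final answer: 3.28e+06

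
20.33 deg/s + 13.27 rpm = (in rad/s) 1 deg/s = 0.017453293 rad/s, so 20.33 deg/s = 20.33 * 0.017453293 = 0.35482544 rad/s. 1 rpm = 0.10471976 rad/s, so 13.27 rpm = 13.27 * 0.10471976 = 1.3896312 rad/s. Sum: 0.35482544 + 1.3896312 = 1.7444566 rad/s. Result: 1.7444566 rad/s ≈ 1.744 rad/s (4 s.f.). Final answer: 1.744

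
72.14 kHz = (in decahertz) 7214. Check: 1 kHz = 1000 Hz, so 72.14 kHz = 72.14 * 1000 = 72140 Hz. 1 decahertz = 10 Hz, so 72140 Hz = 72140 / 10 = 7214 decahertz.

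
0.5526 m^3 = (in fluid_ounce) 1.869e+04. Check: 1 fluid_ounce = 2.957353e-05 m^3, so 0.5526 m^3 = 0.5526 / 2.957353e-05 = 18685.629 fluid_ounce ≈ 1.869e+04 fluid_ounce (4 s.f.).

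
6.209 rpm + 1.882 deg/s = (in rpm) 6.523. Check: 1 rpm = 0.10471976 rad/s, so 6.209 rpm = 6.209 * 0.10471976 = 0.65020496 rad/s. 1 deg/s = 0.017453293 rad/s, so 1.882 deg/s = 1.882 * 0.017453293 = 0.032847097 rad/s. Sum: 0.65020496 + 0.032847097 = 0.68305206 rad/s. 1 rpm = 0.10471976 rad/s, so 0.68305206 rad/s = 0.68305206 / 0.10471976 = 6.5226667 rpm ≈ 6.523 rpm (4 s.f.).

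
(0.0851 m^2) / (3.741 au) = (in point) 0.0851 m^2 is already in m^2. 1 au = 1.4959787e+11 m, so 3.741 au = 3.741 * 1.4959787e+11 = 5.5964563e+11 m. Combine: 0.0851 m^2 / 5.5964563e+11 m = 1.5206051e-13 m. 1 point = 0.00035277778 m, so 1.5206051e-13 m = 1.5206051e-13 / 0.00035277778 = 4.3103766e-10 point ≈ 4.31e-10 point (4 s.f.). Final answer: 4.31e-10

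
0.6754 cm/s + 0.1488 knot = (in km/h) 1 cm/s = 0.01 m/s, so 0.6754 cm/s = 0.6754 * 0.01 = 0.006754 m/s. 1 knot = 0.51444444 m/s, so 0.1488 knot = 0.1488 * 0.51444444 = 0.076549333 m/s. Sum: 0.006754 + 0.076549333 = 0.083303333 m/s. 1 km/h = 0.27777778 m/s, so 0.083303333 m/s = 0.083303333 / 0.27777778 = 0.299892 km/h ≈ 0.2999 km/h (4 s.f.). Final answer: 0.2999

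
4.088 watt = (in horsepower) 4.088 watt = 4.088 W. 1 horsepower = 745.69987 W, so 4.088 W = 4.088 / 745.69987 = 0.0054820983 horsepower ≈ 0.005482 horsepower (4 s.f.). Final answer: 0.005482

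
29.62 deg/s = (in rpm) 4.937. Check: 1 deg/s = 0.017453293 rad/s, so 29.62 deg/s = 29.62 * 0.017453293 = 0.51696652 rad/s. 1 rpm = 0.10471976 rad/s, so 0.51696652 rad/s = 0.51696652 / 0.10471976 = 4.9366667 rpm ≈ 4.937 rpm (4 s.f.).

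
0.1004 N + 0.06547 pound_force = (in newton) 0.1004 N is already in N. 1 pound_force = 4.4482216 N, so 0.06547 pound_force = 0.06547 * 4.4482216 = 0.29122507 N. Sum: 0.1004 + 0.29122507 = 0.39162507 N. 0.39162507 N = 0.39162507 newton ≈ 0.3916 newton (4 s.f.). Final answer: 0.3916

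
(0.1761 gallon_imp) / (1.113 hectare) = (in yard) 1 gallon_imp = 0.00454609 m^3, so 0.1761 gallon_imp = 0.1761 * 0.00454609 = 0.00080056645 m^3. 1 hectare = 10000 m^2, so 1.113 hectare = 1.113 * 10000 = 11130 m^2. Combine: 0.00080056645 m^3 / 11130 m^2 = 7.1928702e-08 m. 1 yard = 0.9144 m, so 7.1928702e-08 m = 7.1928702e-08 / 0.9144 = 7.8662185e-08 yard ≈ 7.866e-08 yard (4 s.f.). Final answer: 7.866e-08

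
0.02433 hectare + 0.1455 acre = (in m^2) 832.1. Check: 1 hectare = 10000 m^2, so 0.02433 hectare = 0.02433 * 10000 = 243.3 m^2. 1 acre = 4046.8564 m^2, so 0.1455 acre = 0.1455 * 4046.8564 = 588.81761 m^2. Sum: 243.3 + 588.81761 = 832.11761 m^2. Result: 832.11761 m^2 ≈ 832.1 m^2 (4 s.f.).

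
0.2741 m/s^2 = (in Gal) 1 Gal = 0.01 m/s^2, so 0.2741 m/s^2 = 0.2741 / 0.01 = 27.41 Gal. Final answer: 27.41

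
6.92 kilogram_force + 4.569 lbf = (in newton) 88.19. Check: 1 kilogram_force = 9.80665 N, so 6.92 kilogram_force = 6.92 * 9.80665 = 67.862018 N. 1 lbf = 4.4482216 N, so 4.569 lbf = 4.569 * 4.4482216 = 20.323925 N. Sum: 67.862018 + 20.323925 = 88.185943 N. 88.185943 N = 88.185943 newton ≈ 88.19 newton (4 s.f.).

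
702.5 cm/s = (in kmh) 25.29. Check: 1 cm/s = 0.01 m/s, so 702.5 cm/s = 702.5 * 0.01 = 7.025 m/s. 1 kmh = 0.27777778 m/s, so 7.025 m/s = 7.025 / 0.27777778 = 25.29 kmh.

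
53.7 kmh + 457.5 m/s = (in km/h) 1 kmh = 0.27777778 m/s, so 53.7 kmh = 53.7 * 0.27777778 = 14.916667 m/s. 457.5 m/s is already in m/s. Sum: 14.916667 + 457.5 = 472.41667 m/s. 1 km/h = 0.27777778 m/s, so 472.41667 m/s = 472.41667 / 0.27777778 = 1700.7 km/h ≈ 1701 km/h (4 s.f.). Final answer: 1701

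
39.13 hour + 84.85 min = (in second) 1 hour = 3600 s, so 39.13 hour = 39.13 * 3600 = 140868 s. 1 min = 60 s, so 84.85 min = 84.85 * 60 = 5091 s. Sum: 140868 + 5091 = 145959 s. 145959 s = 145959 second ≈ 1.46e+05 second (4 s.f.). Final answer: 1.46e+05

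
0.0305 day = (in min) 1 day = 86400 s, so 0.0305 day = 0.0305 * 86400 = 2635.2 s. 1 min = 60 s, so 2635.2 s = 2635.2 / 60 = 43.92 min. Final answer: 43.92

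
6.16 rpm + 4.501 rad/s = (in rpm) 49.14. Check: 1 rpm = 0.10471976 rad/s, so 6.16 rpm = 6.16 * 0.10471976 = 0.64507369 rad/s. 4.501 rad/s is already in rad/s. Sum: 0.64507369 + 4.501 = 5.1460737 rad/s. 1 rpm = 0.10471976 rad/s, so 5.1460737 rad/s = 5.1460737 / 0.10471976 = 49.141384 rpm ≈ 49.14 rpm (4 s.f.).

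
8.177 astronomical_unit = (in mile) 1 astronomical_unit = 1.4959787e+11 m, so 8.177 astronomical_unit = 8.177 * 1.4959787e+11 = 1.2232618e+12 m. 1 mile = 1609.344 m, so 1.2232618e+12 m = 1.2232618e+12 / 1609.344 = 7.6009964e+08 mile ≈ 7.601e+08 mile (4 s.f.). Final answer: 7.601e+08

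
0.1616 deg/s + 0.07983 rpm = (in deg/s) 0.6406. Check: 1 deg/s = 0.017453293 rad/s, so 0.1616 deg/s = 0.1616 * 0.017453293 = 0.0028204521 rad/s. 1 rpm = 0.10471976 rad/s, so 0.07983 rpm = 0.07983 * 0.10471976 = 0.0083597781 rad/s. Sum: 0.0028204521 + 0.0083597781 = 0.01118023 rad/s. 1 deg/s = 0.017453293 rad/s, so 0.01118023 rad/s = 0.01118023 / 0.017453293 = 0.64058 deg/s ≈ 0.6406 deg/s (4 s.f.).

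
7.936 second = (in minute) 7.936 second = 7.936 s. 1 minute = 60 s, so 7.936 s = 7.936 / 60 = 0.13226667 minute ≈ 0.1323 minute (4 s.f.). Final answer: 0.1323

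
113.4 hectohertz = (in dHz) 1.134e+05. Check: 1 hectohertz = 100 Hz, so 113.4 hectohertz = 113.4 * 100 = 11340 Hz. 1 dHz = 0.1 Hz, so 11340 Hz = 11340 / 0.1 = 113400 dHz ≈ 1.134e+05 dHz (4 s.f.).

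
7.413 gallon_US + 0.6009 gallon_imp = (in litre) 30.79. Check: 1 gallon_US = 0.0037854118 m^3, so 7.413 gallon_US = 7.413 * 0.0037854118 = 0.028061258 m^3. 1 gallon_imp = 0.00454609 m^3, so 0.6009 gallon_imp = 0.6009 * 0.00454609 = 0.0027317455 m^3. Sum: 0.028061258 + 0.0027317455 = 0.030793003 m^3. 1 litre = 0.001 m^3, so 0.030793003 m^3 = 0.030793003 / 0.001 = 30.793003 litre ≈ 30.79 litre (4 s.f.).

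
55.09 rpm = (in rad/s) 5.769. Check: 1 rpm = 0.10471976 rad/s, so 55.09 rpm = 55.09 * 0.10471976 = 5.7690113 rad/s. Result: 5.7690113 rad/s ≈ 5.769 rad/s (4 s.f.).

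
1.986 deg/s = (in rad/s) 0.03466. Check: 1 deg/s = 0.017453293 rad/s, so 1.986 deg/s = 1.986 * 0.017453293 = 0.034662239 rad/s. Result: 0.034662239 rad/s ≈ 0.03466 rad/s (4 s.f.).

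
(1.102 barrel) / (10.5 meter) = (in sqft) 1 barrel = 0.15898729 m^3, so 1.102 barrel = 1.102 * 0.15898729 = 0.175204 m^3. 10.5 meter = 10.5 m. Combine: 0.175204 m^3 / 10.5 m = 0.016686095 m^2. 1 sqft = 0.09290304 m^2, so 0.016686095 m^2 = 0.016686095 / 0.09290304 = 0.17960763 sqft ≈ 0.1796 sqft (4 s.f.). Final answer: 0.1796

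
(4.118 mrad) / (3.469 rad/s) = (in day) 1.374e-08. Check: 1 mrad = 0.001 rad, so 4.118 mrad = 4.118 * 0.001 = 0.004118 rad. 3.469 rad/s is already in rad/s. Combine: 0.004118 rad / 3.469 rad/s = 0.0011870856 s. 1 day = 86400 s, so 0.0011870856 s = 0.0011870856 / 86400 = 1.3739417e-08 day ≈ 1.374e-08 day (4 s.f.).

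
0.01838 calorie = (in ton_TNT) 1 calorie = 4.184 J, so 0.01838 calorie = 0.01838 * 4.184 = 0.07690192 J. 1 ton_TNT = 4.184e+09 J, so 0.07690192 J = 0.07690192 / 4.184e+09 = 1.838e-11 ton_TNT. Final answer: 1.838e-11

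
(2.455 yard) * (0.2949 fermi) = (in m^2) 6.62e-16. Check: 1 yard = 0.9144 m, so 2.455 yard = 2.455 * 0.9144 = 2.244852 m. 1 fermi = 1e-15 m, so 0.2949 fermi = 0.2949 * 1e-15 = 2.949e-16 m. Combine: 2.244852 m * 2.949e-16 m = 6.6200685e-16 m^2. Result: 6.6200685e-16 m^2 ≈ 6.62e-16 m^2 (4 s.f.).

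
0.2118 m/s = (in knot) 1 knot = 0.51444444 m/s, so 0.2118 m/s = 0.2118 / 0.51444444 = 0.41170626 knot ≈ 0.4117 knot (4 s.f.). Final answer: 0.4117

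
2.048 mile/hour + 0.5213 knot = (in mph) 1 mile/hour = 0.44704 m/s, so 2.048 mile/hour = 2.048 * 0.44704 = 0.91553792 m/s. 1 knot = 0.51444444 m/s, so 0.5213 knot = 0.5213 * 0.51444444 = 0.26817989 m/s. Sum: 0.91553792 + 0.26817989 = 1.1837178 m/s. 1 mph = 0.44704 m/s, so 1.1837178 m/s = 1.1837178 / 0.44704 = 2.6479013 mph ≈ 2.648 mph (4 s.f.). Final answer: 2.648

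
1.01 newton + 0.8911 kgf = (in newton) 1.01 newton = 1.01 N. 1 kgf = 9.80665 N, so 0.8911 kgf = 0.8911 * 9.80665 = 8.7387058 N. Sum: 1.01 + 8.7387058 = 9.7487058 N. 9.7487058 N = 9.7487058 newton ≈ 9.749 newton (4 s.f.). Final answer: 9.749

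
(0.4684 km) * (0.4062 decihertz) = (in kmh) 68.5. Check: 1 km = 1000 m, so 0.4684 km = 0.4684 * 1000 = 468.4 m. 1 decihertz = 0.1 Hz, so 0.4062 decihertz = 0.4062 * 0.1 = 0.04062 Hz. Combine: 468.4 m * 0.04062 Hz = 19.026408 m/s. 1 kmh = 0.27777778 m/s, so 19.026408 m/s = 19.026408 / 0.27777778 = 68.495069 kmh ≈ 68.5 kmh (4 s.f.).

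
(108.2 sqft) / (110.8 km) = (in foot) 0.0002976. Check: 1 sqft = 0.09290304 m^2, so 108.2 sqft = 108.2 * 0.09290304 = 10.052109 m^2. 1 km = 1000 m, so 110.8 km = 110.8 * 1000 = 110800 m. Combine: 10.052109 m^2 / 110800 m = 9.0723005e-05 m. 1 foot = 0.3048 m, so 9.0723005e-05 m = 9.0723005e-05 / 0.3048 = 0.00029764765 foot ≈ 0.0002976 foot (4 s.f.).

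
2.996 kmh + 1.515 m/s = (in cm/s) 1 kmh = 0.27777778 m/s, so 2.996 kmh = 2.996 * 0.27777778 = 0.83222222 m/s. 1.515 m/s is already in m/s. Sum: 0.83222222 + 1.515 = 2.3472222 m/s. 1 cm/s = 0.01 m/s, so 2.3472222 m/s = 2.3472222 / 0.01 = 234.72222 cm/s ≈ 234.7 cm/s (4 s.f.). Final answer: 234.7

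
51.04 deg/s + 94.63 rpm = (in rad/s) 10.8. Check: 1 deg/s = 0.017453293 rad/s, so 51.04 deg/s = 51.04 * 0.017453293 = 0.89081605 rad/s. 1 rpm = 0.10471976 rad/s, so 94.63 rpm = 94.63 * 0.10471976 = 9.9096304 rad/s. Sum: 0.89081605 + 9.9096304 = 10.800446 rad/s. Result: 10.800446 rad/s ≈ 10.8 rad/s (4 s.f.).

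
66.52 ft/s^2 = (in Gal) 2028. Check: 1 ft/s^2 = 0.3048 m/s^2, so 66.52 ft/s^2 = 66.52 * 0.3048 = 20.275296 m/s^2. 1 Gal = 0.01 m/s^2, so 20.275296 m/s^2 = 20.275296 / 0.01 = 2027.5296 Gal ≈ 2028 Gal (4 s.f.).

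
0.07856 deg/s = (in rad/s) 0.001371. Check: 1 deg/s = 0.017453293 rad/s, so 0.07856 deg/s = 0.07856 * 0.017453293 = 0.0013711307 rad/s. Result: 0.0013711307 rad/s ≈ 0.001371 rad/s (4 s.f.).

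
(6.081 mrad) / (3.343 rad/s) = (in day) 2.105e-08. Check: 1 mrad = 0.001 rad, so 6.081 mrad = 6.081 * 0.001 = 0.006081 rad. 3.343 rad/s is already in rad/s. Combine: 0.006081 rad / 3.343 rad/s = 0.0018190248 s. 1 day = 86400 s, so 0.0018190248 s = 0.0018190248 / 86400 = 2.1053528e-08 day ≈ 2.105e-08 day (4 s.f.).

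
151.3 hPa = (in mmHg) 1 hPa = 100 Pa, so 151.3 hPa = 151.3 * 100 = 15130 Pa. 1 mmHg = 133.32237 Pa, so 15130 Pa = 15130 / 133.32237 = 113.48433 mmHg ≈ 113.5 mmHg (4 s.f.). Final answer: 113.5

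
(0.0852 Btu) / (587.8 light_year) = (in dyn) 1.616e-12. Check: 1 Btu = 1055.0559 J, so 0.0852 Btu = 0.0852 * 1055.0559 = 89.890759 J. 1 light_year = 9.4607305e+15 m, so 587.8 light_year = 587.8 * 9.4607305e+15 = 5.5610174e+18 m. Combine: 89.890759 J / 5.5610174e+18 m = 1.6164445e-17 N. 1 dyn = 1e-05 N, so 1.6164445e-17 N = 1.6164445e-17 / 1e-05 = 1.6164445e-12 dyn ≈ 1.616e-12 dyn (4 s.f.).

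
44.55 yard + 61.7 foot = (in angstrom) 5.954e+11. Check: 1 yard = 0.9144 m, so 44.55 yard = 44.55 * 0.9144 = 40.73652 m. 1 foot = 0.3048 m, so 61.7 foot = 61.7 * 0.3048 = 18.80616 m. Sum: 40.73652 + 18.80616 = 59.54268 m. 1 angstrom = 1e-10 m, so 59.54268 m = 59.54268 / 1e-10 = 5.954268e+11 angstrom ≈ 5.954e+11 angstrom (4 s.f.).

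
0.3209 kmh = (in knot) 1 kmh = 0.27777778 m/s, so 0.3209 kmh = 0.3209 * 0.27777778 = 0.089138889 m/s. 1 knot = 0.51444444 m/s, so 0.089138889 m/s = 0.089138889 / 0.51444444 = 0.17327214 knot ≈ 0.1733 knot (4 s.f.). Final answer: 0.1733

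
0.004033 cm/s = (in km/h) 0.0001452. Check: 1 cm/s = 0.01 m/s, so 0.004033 cm/s = 0.004033 * 0.01 = 4.033e-05 m/s. 1 km/h = 0.27777778 m/s, so 4.033e-05 m/s = 4.033e-05 / 0.27777778 = 0.000145188 km/h ≈ 0.0001452 km/h (4 s.f.).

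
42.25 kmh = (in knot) 22.81. Check: 1 kmh = 0.27777778 m/s, so 42.25 kmh = 42.25 * 0.27777778 = 11.736111 m/s. 1 knot = 0.51444444 m/s, so 11.736111 m/s = 11.736111 / 0.51444444 = 22.813175 knot ≈ 22.81 knot (4 s.f.).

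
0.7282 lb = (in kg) 0.3303. Check: 1 lb = 0.45359237 kg, so 0.7282 lb = 0.7282 * 0.45359237 = 0.33030596 kg. Result: 0.33030596 kg ≈ 0.3303 kg (4 s.f.).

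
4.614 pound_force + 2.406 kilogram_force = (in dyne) 1 pound_force = 4.4482216 N, so 4.614 pound_force = 4.614 * 4.4482216 = 20.524095 N. 1 kilogram_force = 9.80665 N, so 2.406 kilogram_force = 2.406 * 9.80665 = 23.5948 N. Sum: 20.524095 + 23.5948 = 44.118894 N. 1 dyne = 1e-05 N, so 44.118894 N = 44.118894 / 1e-05 = 4411889.4 dyne ≈ 4.412e+06 dyne (4 s.f.). Final answer: 4.412e+06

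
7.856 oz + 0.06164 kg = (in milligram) 1 oz = 0.028349523 kg, so 7.856 oz = 7.856 * 0.028349523 = 0.22271385 kg. 0.06164 kg is already in kg. Sum: 0.22271385 + 0.06164 = 0.28435385 kg. 1 milligram = 1e-06 kg, so 0.28435385 kg = 0.28435385 / 1e-06 = 284353.85 milligram ≈ 2.844e+05 milligram (4 s.f.). Final answer: 2.844e+05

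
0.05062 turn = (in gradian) 20.25. Check: 1 turn = 6.2831853 rad, so 0.05062 turn = 0.05062 * 6.2831853 = 0.31805484 rad. 1 gradian = 0.015707963 rad, so 0.31805484 rad = 0.31805484 / 0.015707963 = 20.248 gradian ≈ 20.25 gradian (4 s.f.).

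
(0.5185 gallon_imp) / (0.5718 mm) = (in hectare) 0.0004122. Check: 1 gallon_imp = 0.00454609 m^3, so 0.5185 gallon_imp = 0.5185 * 0.00454609 = 0.0023571477 m^3. 1 mm = 0.001 m, so 0.5718 mm = 0.5718 * 0.001 = 0.0005718 m. Combine: 0.0023571477 m^3 / 0.0005718 m = 4.1223289 m^2. 1 hectare = 10000 m^2, so 4.1223289 m^2 = 4.1223289 / 10000 = 0.00041223289 hectare ≈ 0.0004122 hectare (4 s.f.).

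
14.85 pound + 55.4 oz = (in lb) 1 pound = 0.45359237 kg, so 14.85 pound = 14.85 * 0.45359237 = 6.7358467 kg. 1 oz = 0.028349523 kg, so 55.4 oz = 55.4 * 0.028349523 = 1.5705636 kg. Sum: 6.7358467 + 1.5705636 = 8.3064103 kg. 1 lb = 0.45359237 kg, so 8.3064103 kg = 8.3064103 / 0.45359237 = 18.3125 lb ≈ 18.31 lb (4 s.f.). Final answer: 18.31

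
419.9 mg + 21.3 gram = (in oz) 1 mg = 1e-06 kg, so 419.9 mg = 419.9 * 1e-06 = 0.0004199 kg. 1 gram = 0.001 kg, so 21.3 gram = 21.3 * 0.001 = 0.0213 kg. Sum: 0.0004199 + 0.0213 = 0.0217199 kg. 1 oz = 0.028349523 kg, so 0.0217199 kg = 0.0217199 / 0.028349523 = 0.76614693 oz ≈ 0.7661 oz (4 s.f.). Final answer: 0.7661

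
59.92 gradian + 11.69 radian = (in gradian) 804.1. Check: 1 gradian = 0.015707963 rad, so 59.92 gradian = 59.92 * 0.015707963 = 0.94122116 rad. 11.69 radian = 11.69 rad. Sum: 0.94122116 + 11.69 = 12.631221 rad. 1 gradian = 0.015707963 rad, so 12.631221 rad = 12.631221 / 0.015707963 = 804.12851 gradian ≈ 804.1 gradian (4 s.f.).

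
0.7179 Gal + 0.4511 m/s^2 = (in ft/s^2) 1 Gal = 0.01 m/s^2, so 0.7179 Gal = 0.7179 * 0.01 = 0.007179 m/s^2. 0.4511 m/s^2 is already in m/s^2. Sum: 0.007179 + 0.4511 = 0.458279 m/s^2. 1 ft/s^2 = 0.3048 m/s^2, so 0.458279 m/s^2 = 0.458279 / 0.3048 = 1.50354 ft/s^2 ≈ 1.504 ft/s^2 (4 s.f.). Final answer: 1.504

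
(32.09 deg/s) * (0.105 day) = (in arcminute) 1.747e+07. Check: 1 deg/s = 0.017453293 rad/s, so 32.09 deg/s = 32.09 * 0.017453293 = 0.56007616 rad/s. 1 day = 86400 s, so 0.105 day = 0.105 * 86400 = 9072 s. Combine: 0.56007616 rad/s * 9072 s = 5081.0109 rad. 1 arcminute = 0.00029088821 rad, so 5081.0109 rad = 5081.0109 / 0.00029088821 = 17467229 arcminute ≈ 1.747e+07 arcminute (4 s.f.).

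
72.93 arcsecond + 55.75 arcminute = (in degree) 1 arcsecond = 4.8481368e-06 rad, so 72.93 arcsecond = 72.93 * 4.8481368e-06 = 0.00035357462 rad. 1 arcminute = 0.00029088821 rad, so 55.75 arcminute = 55.75 * 0.00029088821 = 0.016217018 rad. Sum: 0.00035357462 + 0.016217018 = 0.016570592 rad. 1 degree = 0.017453293 rad, so 0.016570592 rad = 0.016570592 / 0.017453293 = 0.949425 degree ≈ 0.9494 degree (4 s.f.). Final answer: 0.9494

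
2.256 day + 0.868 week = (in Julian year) 0.02281. Check: 1 day = 86400 s, so 2.256 day = 2.256 * 86400 = 194918.4 s. 1 week = 604800 s, so 0.868 week = 0.868 * 604800 = 524966.4 s. Sum: 194918.4 + 524966.4 = 719884.8 s. 1 Julian year = 31557600 s, so 719884.8 s = 719884.8 / 31557600 = 0.022811773 Julian year ≈ 0.02281 Julian year (4 s.f.).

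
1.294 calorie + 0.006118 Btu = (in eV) 7.408e+19. Check: 1 calorie = 4.184 J, so 1.294 calorie = 1.294 * 4.184 = 5.414096 J. 1 Btu = 1055.0559 J, so 0.006118 Btu = 0.006118 * 1055.0559 = 6.4548317 J. Sum: 5.414096 + 6.4548317 = 11.868928 J. 1 eV = 1.6021766e-19 J, so 11.868928 J = 11.868928 / 1.6021766e-19 = 7.408002e+19 eV ≈ 7.408e+19 eV (4 s.f.).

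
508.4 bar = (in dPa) 5.084e+08. Check: 1 bar = 100000 Pa, so 508.4 bar = 508.4 * 100000 = 50840000 Pa. 1 dPa = 0.1 Pa, so 50840000 Pa = 50840000 / 0.1 = 5.084e+08 dPa.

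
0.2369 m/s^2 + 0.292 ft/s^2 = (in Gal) 32.59. Check: 0.2369 m/s^2 is already in m/s^2. 1 ft/s^2 = 0.3048 m/s^2, so 0.292 ft/s^2 = 0.292 * 0.3048 = 0.0890016 m/s^2. Sum: 0.2369 + 0.0890016 = 0.3259016 m/s^2. 1 Gal = 0.01 m/s^2, so 0.3259016 m/s^2 = 0.3259016 / 0.01 = 32.59016 Gal ≈ 32.59 Gal (4 s.f.).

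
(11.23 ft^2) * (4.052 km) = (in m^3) 4227. Check: 1 ft^2 = 0.09290304 m^2, so 11.23 ft^2 = 11.23 * 0.09290304 = 1.0433011 m^2. 1 km = 1000 m, so 4.052 km = 4.052 * 1000 = 4052 m. Combine: 1.0433011 m^2 * 4052 m = 4227.4562 m^3. Result: 4227.4562 m^3 ≈ 4227 m^3 (4 s.f.).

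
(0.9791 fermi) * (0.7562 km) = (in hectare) 1 fermi = 1e-15 m, so 0.9791 fermi = 0.9791 * 1e-15 = 9.791e-16 m. 1 km = 1000 m, so 0.7562 km = 0.7562 * 1000 = 756.2 m. Combine: 9.791e-16 m * 756.2 m = 7.4039542e-13 m^2. 1 hectare = 10000 m^2, so 7.4039542e-13 m^2 = 7.4039542e-13 / 10000 = 7.4039542e-17 hectare ≈ 7.404e-17 hectare (4 s.f.). Final answer: 7.404e-17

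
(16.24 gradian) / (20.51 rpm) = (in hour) 1 gradian = 0.015707963 rad, so 16.24 gradian = 16.24 * 0.015707963 = 0.25509732 rad. 1 rpm = 0.10471976 rad/s, so 20.51 rpm = 20.51 * 0.10471976 = 2.1478022 rad/s. Combine: 0.25509732 rad / 2.1478022 rad/s = 0.11877133 s. 1 hour = 3600 s, so 0.11877133 s = 0.11877133 / 3600 = 3.2992036e-05 hour ≈ 3.299e-05 hour (4 s.f.). Final answer: 3.299e-05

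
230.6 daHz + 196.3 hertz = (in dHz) 2.502e+04. Check: 1 daHz = 10 Hz, so 230.6 daHz = 230.6 * 10 = 2306 Hz. 196.3 hertz = 196.3 Hz. Sum: 2306 + 196.3 = 2502.3 Hz. 1 dHz = 0.1 Hz, so 2502.3 Hz = 2502.3 / 0.1 = 25023 dHz ≈ 2.502e+04 dHz (4 s.f.).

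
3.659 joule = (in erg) 3.659e+07. Check: 3.659 joule = 3.659 J. 1 erg = 1e-07 J, so 3.659 J = 3.659 / 1e-07 = 36590000 erg ≈ 3.659e+07 erg (4 s.f.).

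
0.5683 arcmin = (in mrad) 1 arcmin = 0.00029088821 rad, so 0.5683 arcmin = 0.5683 * 0.00029088821 = 0.00016531177 rad. 1 mrad = 0.001 rad, so 0.00016531177 rad = 0.00016531177 / 0.001 = 0.16531177 mrad ≈ 0.1653 mrad (4 s.f.). Final answer: 0.1653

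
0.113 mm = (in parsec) 1 mm = 0.001 m, so 0.113 mm = 0.113 * 0.001 = 0.000113 m. 1 parsec = 3.0856776e+16 m, so 0.000113 m = 0.000113 / 3.0856776e+16 = 3.6620806e-21 parsec ≈ 3.662e-21 parsec (4 s.f.). Final answer: 3.662e-21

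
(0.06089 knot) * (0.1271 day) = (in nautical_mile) 0.1857. Check: 1 knot = 0.51444444 m/s, so 0.06089 knot = 0.06089 * 0.51444444 = 0.031324522 m/s. 1 day = 86400 s, so 0.1271 day = 0.1271 * 86400 = 10981.44 s. Combine: 0.031324522 m/s * 10981.44 s = 343.98836 m. 1 nautical_mile = 1852 m, so 343.98836 m = 343.98836 / 1852 = 0.18573886 nautical_mile ≈ 0.1857 nautical_mile (4 s.f.).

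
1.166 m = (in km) 0.001166. Check: 1 km = 1000 m, so 1.166 m = 1.166 / 1000 = 0.001166 km.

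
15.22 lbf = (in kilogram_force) 6.904. Check: 1 lbf = 4.4482216 N, so 15.22 lbf = 15.22 * 4.4482216 = 67.701933 N. 1 kilogram_force = 9.80665 N, so 67.701933 N = 67.701933 / 9.80665 = 6.9036759 kilogram_force ≈ 6.904 kilogram_force (4 s.f.).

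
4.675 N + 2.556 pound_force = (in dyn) 1.604e+06. Check: 4.675 N is already in N. 1 pound_force = 4.4482216 N, so 2.556 pound_force = 2.556 * 4.4482216 = 11.369654 N. Sum: 4.675 + 11.369654 = 16.044654 N. 1 dyn = 1e-05 N, so 16.044654 N = 16.044654 / 1e-05 = 1604465.4 dyn ≈ 1.604e+06 dyn (4 s.f.).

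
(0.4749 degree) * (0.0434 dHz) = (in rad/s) 1 degree = 0.017453293 rad, so 0.4749 degree = 0.4749 * 0.017453293 = 0.0082885686 rad. 1 dHz = 0.1 Hz, so 0.0434 dHz = 0.0434 * 0.1 = 0.00434 Hz. Combine: 0.0082885686 rad * 0.00434 Hz = 3.5972388e-05 rad/s. Result: 3.5972388e-05 rad/s ≈ 3.597e-05 rad/s (4 s.f.). Final answer: 3.597e-05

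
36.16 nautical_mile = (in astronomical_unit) 1 nautical_mile = 1852 m, so 36.16 nautical_mile = 36.16 * 1852 = 66968.32 m. 1 astronomical_unit = 1.4959787e+11 m, so 66968.32 m = 66968.32 / 1.4959787e+11 = 4.4765557e-07 astronomical_unit ≈ 4.477e-07 astronomical_unit (4 s.f.). Final answer: 4.477e-07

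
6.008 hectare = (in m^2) 1 hectare = 10000 m^2, so 6.008 hectare = 6.008 * 10000 = 60080 m^2. Result: 60080 m^2 ≈ 6.008e+04 m^2 (4 s.f.). Final answer: 6.008e+04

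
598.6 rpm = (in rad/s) 1 rpm = 0.10471976 rad/s, so 598.6 rpm = 598.6 * 0.10471976 = 62.685245 rad/s. Result: 62.685245 rad/s ≈ 62.69 rad/s (4 s.f.). Final answer: 62.69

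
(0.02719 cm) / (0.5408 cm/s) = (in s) 1 cm = 0.01 m, so 0.02719 cm = 0.02719 * 0.01 = 0.0002719 m. 1 cm/s = 0.01 m/s, so 0.5408 cm/s = 0.5408 * 0.01 = 0.005408 m/s. Combine: 0.0002719 m / 0.005408 m/s = 0.050277367 s. Result: 0.050277367 s ≈ 0.05028 s (4 s.f.). Final answer: 0.05028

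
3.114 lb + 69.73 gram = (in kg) 1.482. Check: 1 lb = 0.45359237 kg, so 3.114 lb = 3.114 * 0.45359237 = 1.4124866 kg. 1 gram = 0.001 kg, so 69.73 gram = 69.73 * 0.001 = 0.06973 kg. Sum: 1.4124866 + 0.06973 = 1.4822166 kg. Result: 1.4822166 kg ≈ 1.482 kg (4 s.f.).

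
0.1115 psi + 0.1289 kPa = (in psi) 1 psi = 6894.7573 Pa, so 0.1115 psi = 0.1115 * 6894.7573 = 768.76544 Pa. 1 kPa = 1000 Pa, so 0.1289 kPa = 0.1289 * 1000 = 128.9 Pa. Sum: 768.76544 + 128.9 = 897.66544 Pa. 1 psi = 6894.7573 Pa, so 897.66544 Pa = 897.66544 / 6894.7573 = 0.13019536 psi ≈ 0.1302 psi (4 s.f.). Final answer: 0.1302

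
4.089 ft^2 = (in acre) 1 ft^2 = 0.09290304 m^2, so 4.089 ft^2 = 4.089 * 0.09290304 = 0.37988053 m^2. 1 acre = 4046.8564 m^2, so 0.37988053 m^2 = 0.37988053 / 4046.8564 = 9.3870523e-05 acre ≈ 9.387e-05 acre (4 s.f.). Final answer: 9.387e-05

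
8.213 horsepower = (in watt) 1 horsepower = 745.69987 W, so 8.213 horsepower = 8.213 * 745.69987 = 6124.433 W. 6124.433 W = 6124.433 watt ≈ 6124 watt (4 s.f.). Final answer: 6124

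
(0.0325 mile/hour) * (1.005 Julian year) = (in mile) 286.3. Check: 1 mile/hour = 0.44704 m/s, so 0.0325 mile/hour = 0.0325 * 0.44704 = 0.0145288 m/s. 1 Julian year = 31557600 s, so 1.005 Julian year = 1.005 * 31557600 = 31715388 s. Combine: 0.0145288 m/s * 31715388 s = 460786.53 m. 1 mile = 1609.344 m, so 460786.53 m = 460786.53 / 1609.344 = 286.31947 mile ≈ 286.3 mile (4 s.f.).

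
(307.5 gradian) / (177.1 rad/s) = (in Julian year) 8.643e-10. Check: 1 gradian = 0.015707963 rad, so 307.5 gradian = 307.5 * 0.015707963 = 4.8301987 rad. 177.1 rad/s is already in rad/s. Combine: 4.8301987 rad / 177.1 rad/s = 0.027273849 s. 1 Julian year = 31557600 s, so 0.027273849 s = 0.027273849 / 31557600 = 8.6425613e-10 Julian year ≈ 8.643e-10 Julian year (4 s.f.).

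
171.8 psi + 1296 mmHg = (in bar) 1 psi = 6894.7573 Pa, so 171.8 psi = 171.8 * 6894.7573 = 1184519.3 Pa. 1 mmHg = 133.32237 Pa, so 1296 mmHg = 1296 * 133.32237 = 172785.79 Pa. Sum: 1184519.3 + 172785.79 = 1357305.1 Pa. 1 bar = 100000 Pa, so 1357305.1 Pa = 1357305.1 / 100000 = 13.573051 bar ≈ 13.57 bar (4 s.f.). Final answer: 13.57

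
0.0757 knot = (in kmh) 1 knot = 0.51444444 m/s, so 0.0757 knot = 0.0757 * 0.51444444 = 0.038943444 m/s. 1 kmh = 0.27777778 m/s, so 0.038943444 m/s = 0.038943444 / 0.27777778 = 0.1401964 kmh ≈ 0.1402 kmh (4 s.f.). Final answer: 0.1402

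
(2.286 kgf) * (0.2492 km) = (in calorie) 1 kgf = 9.80665 N, so 2.286 kgf = 2.286 * 9.80665 = 22.418002 N. 1 km = 1000 m, so 0.2492 km = 0.2492 * 1000 = 249.2 m. Combine: 22.418002 N * 249.2 m = 5586.5661 J. 1 calorie = 4.184 J, so 5586.5661 J = 5586.5661 / 4.184 = 1335.2213 calorie ≈ 1335 calorie (4 s.f.). Final answer: 1335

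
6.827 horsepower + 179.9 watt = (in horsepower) 1 horsepower = 745.69987 W, so 6.827 horsepower = 6.827 * 745.69987 = 5090.893 W. 179.9 watt = 179.9 W. Sum: 5090.893 + 179.9 = 5270.793 W. 1 horsepower = 745.69987 W, so 5270.793 W = 5270.793 / 745.69987 = 7.0682499 horsepower ≈ 7.068 horsepower (4 s.f.). Final answer: 7.068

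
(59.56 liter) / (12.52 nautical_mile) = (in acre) 6.347e-10. Check: 1 liter = 0.001 m^3, so 59.56 liter = 59.56 * 0.001 = 0.05956 m^3. 1 nautical_mile = 1852 m, so 12.52 nautical_mile = 12.52 * 1852 = 23187.04 m. Combine: 0.05956 m^3 / 23187.04 m = 2.5686763e-06 m^2. 1 acre = 4046.8564 m^2, so 2.5686763e-06 m^2 = 2.5686763e-06 / 4046.8564 = 6.3473374e-10 acre ≈ 6.347e-10 acre (4 s.f.).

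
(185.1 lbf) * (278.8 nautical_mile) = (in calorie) 1.016e+08. Check: 1 lbf = 4.4482216 N, so 185.1 lbf = 185.1 * 4.4482216 = 823.36582 N. 1 nautical_mile = 1852 m, so 278.8 nautical_mile = 278.8 * 1852 = 516337.6 m. Combine: 823.36582 N * 516337.6 m = 4.2513473e+08 J. 1 calorie = 4.184 J, so 4.2513473e+08 J = 4.2513473e+08 / 4.184 = 1.0160964e+08 calorie ≈ 1.016e+08 calorie (4 s.f.).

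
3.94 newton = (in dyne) 3.94e+05. Check: 3.94 newton = 3.94 N. 1 dyne = 1e-05 N, so 3.94 N = 3.94 / 1e-05 = 394000 dyne ≈ 3.94e+05 dyne (4 s.f.).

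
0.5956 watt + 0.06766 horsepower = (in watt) 0.5956 watt = 0.5956 W. 1 horsepower = 745.69987 W, so 0.06766 horsepower = 0.06766 * 745.69987 = 50.454053 W. Sum: 0.5956 + 50.454053 = 51.049653 W. 51.049653 W = 51.049653 watt ≈ 51.05 watt (4 s.f.). Final answer: 51.05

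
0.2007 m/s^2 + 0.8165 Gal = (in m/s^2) 0.2089. Check: 0.2007 m/s^2 is already in m/s^2. 1 Gal = 0.01 m/s^2, so 0.8165 Gal = 0.8165 * 0.01 = 0.008165 m/s^2. Sum: 0.2007 + 0.008165 = 0.208865 m/s^2. Result: 0.208865 m/s^2 ≈ 0.2089 m/s^2 (4 s.f.).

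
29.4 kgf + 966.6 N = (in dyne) 1.255e+08. Check: 1 kgf = 9.80665 N, so 29.4 kgf = 29.4 * 9.80665 = 288.31551 N. 966.6 N is already in N. Sum: 288.31551 + 966.6 = 1254.9155 N. 1 dyne = 1e-05 N, so 1254.9155 N = 1254.9155 / 1e-05 = 1.2549155e+08 dyne ≈ 1.255e+08 dyne (4 s.f.).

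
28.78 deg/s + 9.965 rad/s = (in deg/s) 599.7. Check: 1 deg/s = 0.017453293 rad/s, so 28.78 deg/s = 28.78 * 0.017453293 = 0.50230576 rad/s. 9.965 rad/s is already in rad/s. Sum: 0.50230576 + 9.965 = 10.467306 rad/s. 1 deg/s = 0.017453293 rad/s, so 10.467306 rad/s = 10.467306 / 0.017453293 = 599.73244 deg/s ≈ 599.7 deg/s (4 s.f.).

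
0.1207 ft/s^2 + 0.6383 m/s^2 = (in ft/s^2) 2.215. Check: 1 ft/s^2 = 0.3048 m/s^2, so 0.1207 ft/s^2 = 0.1207 * 0.3048 = 0.03678936 m/s^2. 0.6383 m/s^2 is already in m/s^2. Sum: 0.03678936 + 0.6383 = 0.67508936 m/s^2. 1 ft/s^2 = 0.3048 m/s^2, so 0.67508936 m/s^2 = 0.67508936 / 0.3048 = 2.2148601 ft/s^2 ≈ 2.215 ft/s^2 (4 s.f.).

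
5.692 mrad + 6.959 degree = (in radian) 1 mrad = 0.001 rad, so 5.692 mrad = 5.692 * 0.001 = 0.005692 rad. 1 degree = 0.017453293 rad, so 6.959 degree = 6.959 * 0.017453293 = 0.12145746 rad. Sum: 0.005692 + 0.12145746 = 0.12714946 rad. 0.12714946 rad = 0.12714946 radian ≈ 0.1271 radian (4 s.f.). Final answer: 0.1271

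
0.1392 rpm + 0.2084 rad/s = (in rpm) 1 rpm = 0.10471976 rad/s, so 0.1392 rpm = 0.1392 * 0.10471976 = 0.01457699 rad/s. 0.2084 rad/s is already in rad/s. Sum: 0.01457699 + 0.2084 = 0.22297699 rad/s. 1 rpm = 0.10471976 rad/s, so 0.22297699 rad/s = 0.22297699 / 0.10471976 = 2.1292734 rpm ≈ 2.129 rpm (4 s.f.). Final answer: 2.129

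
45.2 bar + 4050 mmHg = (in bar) 50.6. Check: 1 bar = 100000 Pa, so 45.2 bar = 45.2 * 100000 = 4520000 Pa. 1 mmHg = 133.32237 Pa, so 4050 mmHg = 4050 * 133.32237 = 539955.59 Pa. Sum: 4520000 + 539955.59 = 5059955.6 Pa. 1 bar = 100000 Pa, so 5059955.6 Pa = 5059955.6 / 100000 = 50.599556 bar ≈ 50.6 bar (4 s.f.).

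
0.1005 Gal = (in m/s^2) 1 Gal = 0.01 m/s^2, so 0.1005 Gal = 0.1005 * 0.01 = 0.001005 m/s^2. Result: 0.001005 m/s^2. Final answer: 0.001005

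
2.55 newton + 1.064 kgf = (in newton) 2.55 newton = 2.55 N. 1 kgf = 9.80665 N, so 1.064 kgf = 1.064 * 9.80665 = 10.434276 N. Sum: 2.55 + 10.434276 = 12.984276 N. 12.984276 N = 12.984276 newton ≈ 12.98 newton (4 s.f.). Final answer: 12.98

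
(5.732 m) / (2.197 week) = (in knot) 5.732 m is already in m. 1 week = 604800 s, so 2.197 week = 2.197 * 604800 = 1328745.6 s. Combine: 5.732 m / 1328745.6 s = 4.3138431e-06 m/s. 1 knot = 0.51444444 m/s, so 4.3138431e-06 m/s = 4.3138431e-06 / 0.51444444 = 8.3854401e-06 knot ≈ 8.385e-06 knot (4 s.f.). Final answer: 8.385e-06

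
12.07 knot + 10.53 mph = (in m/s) 10.92. Check: 1 knot = 0.51444444 m/s, so 12.07 knot = 12.07 * 0.51444444 = 6.2093444 m/s. 1 mph = 0.44704 m/s, so 10.53 mph = 10.53 * 0.44704 = 4.7073312 m/s. Sum: 6.2093444 + 4.7073312 = 10.916676 m/s. Result: 10.916676 m/s ≈ 10.92 m/s (4 s.f.).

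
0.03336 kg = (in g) 33.36. Check: 1 g = 0.001 kg, so 0.03336 kg = 0.03336 / 0.001 = 33.36 g.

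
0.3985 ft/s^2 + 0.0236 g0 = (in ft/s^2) 1 ft/s^2 = 0.3048 m/s^2, so 0.3985 ft/s^2 = 0.3985 * 0.3048 = 0.1214628 m/s^2. 1 g0 = 9.80665 m/s^2, so 0.0236 g0 = 0.0236 * 9.80665 = 0.23143694 m/s^2. Sum: 0.1214628 + 0.23143694 = 0.35289974 m/s^2. 1 ft/s^2 = 0.3048 m/s^2, so 0.35289974 m/s^2 = 0.35289974 / 0.3048 = 1.1578075 ft/s^2 ≈ 1.158 ft/s^2 (4 s.f.). Final answer: 1.158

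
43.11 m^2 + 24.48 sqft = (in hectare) 0.004538. Check: 43.11 m^2 is already in m^2. 1 sqft = 0.09290304 m^2, so 24.48 sqft = 24.48 * 0.09290304 = 2.2742664 m^2. Sum: 43.11 + 2.2742664 = 45.384266 m^2. 1 hectare = 10000 m^2, so 45.384266 m^2 = 45.384266 / 10000 = 0.0045384266 hectare ≈ 0.004538 hectare (4 s.f.).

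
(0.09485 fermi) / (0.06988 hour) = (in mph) 8.434e-19. Check: 1 fermi = 1e-15 m, so 0.09485 fermi = 0.09485 * 1e-15 = 9.485e-17 m. 1 hour = 3600 s, so 0.06988 hour = 0.06988 * 3600 = 251.568 s. Combine: 9.485e-17 m / 251.568 s = 3.7703524e-19 m/s. 1 mph = 0.44704 m/s, so 3.7703524e-19 m/s = 3.7703524e-19 / 0.44704 = 8.434038e-19 mph ≈ 8.434e-19 mph (4 s.f.).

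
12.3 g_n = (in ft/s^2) 395.7. Check: 1 g_n = 9.80665 m/s^2, so 12.3 g_n = 12.3 * 9.80665 = 120.6218 m/s^2. 1 ft/s^2 = 0.3048 m/s^2, so 120.6218 m/s^2 = 120.6218 / 0.3048 = 395.7408 ft/s^2 ≈ 395.7 ft/s^2 (4 s.f.).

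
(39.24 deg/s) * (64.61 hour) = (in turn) 1 deg/s = 0.017453293 rad/s, so 39.24 deg/s = 39.24 * 0.017453293 = 0.6848672 rad/s. 1 hour = 3600 s, so 64.61 hour = 64.61 * 3600 = 232596 s. Combine: 0.6848672 rad/s * 232596 s = 159297.37 rad. 1 turn = 6.2831853 rad, so 159297.37 rad = 159297.37 / 6.2831853 = 25352.964 turn ≈ 2.535e+04 turn (4 s.f.). Final answer: 2.535e+04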